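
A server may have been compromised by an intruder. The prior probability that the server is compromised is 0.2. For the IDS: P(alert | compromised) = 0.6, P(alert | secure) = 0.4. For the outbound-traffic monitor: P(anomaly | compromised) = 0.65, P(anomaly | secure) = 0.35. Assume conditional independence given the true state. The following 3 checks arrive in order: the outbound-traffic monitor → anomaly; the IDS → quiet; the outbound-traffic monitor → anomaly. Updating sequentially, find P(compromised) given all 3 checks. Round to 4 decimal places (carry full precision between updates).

0.3650

After the outbound-traffic monitor='anomaly': P(compromised) = 0.65·0.2000 / (0.65·0.2000 + 0.35·0.8000) ≈ 0.3171
After the IDS='quiet': P(compromised) = 0.4·0.3171 / (0.4·0.3171 + 0.6·0.6829) ≈ 0.2364
After the outbound-traffic monitor='anomaly': P(compromised) = 0.65·0.2364 / (0.65·0.2364 + 0.35·0.7636) ≈ 0.3650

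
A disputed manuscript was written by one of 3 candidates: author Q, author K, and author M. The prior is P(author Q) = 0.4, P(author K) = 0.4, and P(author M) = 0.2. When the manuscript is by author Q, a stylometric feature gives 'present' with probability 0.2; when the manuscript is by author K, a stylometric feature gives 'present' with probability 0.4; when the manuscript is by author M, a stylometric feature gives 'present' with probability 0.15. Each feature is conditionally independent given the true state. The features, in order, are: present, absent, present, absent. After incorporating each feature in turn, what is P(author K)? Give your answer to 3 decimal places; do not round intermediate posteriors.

After 'present': normaliser = 0.2·0.4000 + 0.4·0.4000 + 0.15·0.2000; P(author Q) ≈ 0.2963, P(author K) ≈ 0.5926, P(author M) ≈ 0.1111
After 'absent': normaliser = 0.8·0.2963 + 0.6·0.5926 + 0.85·0.1111; P(author Q) ≈ 0.3450, P(author K) ≈ 0.5175, P(author M) ≈ 0.1375
After 'present': normaliser = 0.2·0.3450 + 0.4·0.5175 + 0.15·0.1375; P(author Q) ≈ 0.2326, P(author K) ≈ 0.6979, P(author M) ≈ 0.0695
After 'absent': normaliser = 0.8·0.2326 + 0.6·0.6979 + 0.85·0.0695; P(author Q) ≈ 0.2803, P(author K) ≈ 0.6307, P(author M) ≈ 0.0890

0.631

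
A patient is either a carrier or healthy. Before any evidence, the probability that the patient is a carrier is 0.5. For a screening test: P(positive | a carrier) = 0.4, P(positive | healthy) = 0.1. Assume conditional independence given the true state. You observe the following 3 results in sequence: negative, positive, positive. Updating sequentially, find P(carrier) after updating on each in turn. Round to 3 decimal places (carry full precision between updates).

0.914

After 'negative': P(carrier) = 0.6·0.5000 / (0.6·0.5000 + 0.9·0.5000) ≈ 0.4000
After 'positive': P(carrier) = 0.4·0.4000 / (0.4·0.4000 + 0.1·0.6000) ≈ 0.7273
After 'positive': P(carrier) = 0.4·0.7273 / (0.4·0.7273 + 0.1·0.2727) ≈ 0.9143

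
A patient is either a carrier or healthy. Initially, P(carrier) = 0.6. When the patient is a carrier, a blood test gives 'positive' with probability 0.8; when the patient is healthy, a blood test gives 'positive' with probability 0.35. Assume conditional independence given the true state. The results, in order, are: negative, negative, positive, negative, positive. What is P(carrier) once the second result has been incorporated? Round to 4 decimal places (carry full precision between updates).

After 'negative': P(carrier) = 0.2·0.6000 / (0.2·0.6000 + 0.65·0.4000) ≈ 0.3158
After 'negative': P(carrier) = 0.2·0.3158 / (0.2·0.3158 + 0.65·0.6842) ≈ 0.1244

0.1244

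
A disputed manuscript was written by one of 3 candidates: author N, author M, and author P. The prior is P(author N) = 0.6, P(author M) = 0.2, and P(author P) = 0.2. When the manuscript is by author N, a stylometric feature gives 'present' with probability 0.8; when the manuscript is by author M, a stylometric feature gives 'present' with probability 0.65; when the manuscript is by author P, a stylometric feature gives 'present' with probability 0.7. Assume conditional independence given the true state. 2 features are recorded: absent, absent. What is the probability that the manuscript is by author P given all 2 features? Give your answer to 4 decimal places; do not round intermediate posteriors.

After 'absent': normaliser = 0.2·0.6000 + 0.35·0.2000 + 0.3·0.2000; P(author N) ≈ 0.4800, P(author M) ≈ 0.2800, P(author P) ≈ 0.2400
After 'absent': normaliser = 0.2·0.4800 + 0.35·0.2800 + 0.3·0.2400; P(author N) ≈ 0.3609, P(author M) ≈ 0.3684, P(author P) ≈ 0.2707

0.2707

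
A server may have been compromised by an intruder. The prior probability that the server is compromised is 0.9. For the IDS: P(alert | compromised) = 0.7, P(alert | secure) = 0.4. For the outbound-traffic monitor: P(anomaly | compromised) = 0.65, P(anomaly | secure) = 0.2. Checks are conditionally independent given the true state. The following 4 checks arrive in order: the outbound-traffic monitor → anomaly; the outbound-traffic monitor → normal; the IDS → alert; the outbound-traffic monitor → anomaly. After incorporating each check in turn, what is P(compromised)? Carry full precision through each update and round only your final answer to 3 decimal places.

0.986

After the outbound-traffic monitor='anomaly': P(compromised) = 0.65·0.9000 / (0.65·0.9000 + 0.2·0.1000) ≈ 0.9669
After the outbound-traffic monitor='normal': P(compromised) = 0.35·0.9669 / (0.35·0.9669 + 0.8·0.0331) ≈ 0.9275
After the IDS='alert': P(compromised) = 0.7·0.9275 / (0.7·0.9275 + 0.4·0.0725) ≈ 0.9573
After the outbound-traffic monitor='anomaly': P(compromised) = 0.65·0.9573 / (0.65·0.9573 + 0.2·0.0427) ≈ 0.9864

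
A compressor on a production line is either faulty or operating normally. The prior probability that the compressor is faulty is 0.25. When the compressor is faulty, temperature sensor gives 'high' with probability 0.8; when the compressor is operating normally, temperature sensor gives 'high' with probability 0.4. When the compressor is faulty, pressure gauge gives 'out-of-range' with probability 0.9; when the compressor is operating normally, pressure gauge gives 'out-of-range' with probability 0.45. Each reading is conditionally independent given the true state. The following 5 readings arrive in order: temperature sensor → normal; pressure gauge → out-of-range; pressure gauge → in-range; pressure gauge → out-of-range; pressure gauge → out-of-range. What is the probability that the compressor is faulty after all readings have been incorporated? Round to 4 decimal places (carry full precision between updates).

0.1391

Each posterior becomes the prior for the next update.
After temperature sensor='normal': P(faulty) = 0.2·0.2500 / (0.2·0.2500 + 0.6·0.7500) ≈ 0.1000
After pressure gauge='out-of-range': P(faulty) = 0.9·0.1000 / (0.9·0.1000 + 0.45·0.9000) ≈ 0.1818
After pressure gauge='in-range': P(faulty) = 0.1·0.1818 / (0.1·0.1818 + 0.55·0.8182) ≈ 0.0388
After pressure gauge='out-of-range': P(faulty) = 0.9·0.0388 / (0.9·0.0388 + 0.45·0.9612) ≈ 0.0748
After pressure gauge='out-of-range': P(faulty) = 0.9·0.0748 / (0.9·0.0748 + 0.45·0.9252) ≈ 0.1391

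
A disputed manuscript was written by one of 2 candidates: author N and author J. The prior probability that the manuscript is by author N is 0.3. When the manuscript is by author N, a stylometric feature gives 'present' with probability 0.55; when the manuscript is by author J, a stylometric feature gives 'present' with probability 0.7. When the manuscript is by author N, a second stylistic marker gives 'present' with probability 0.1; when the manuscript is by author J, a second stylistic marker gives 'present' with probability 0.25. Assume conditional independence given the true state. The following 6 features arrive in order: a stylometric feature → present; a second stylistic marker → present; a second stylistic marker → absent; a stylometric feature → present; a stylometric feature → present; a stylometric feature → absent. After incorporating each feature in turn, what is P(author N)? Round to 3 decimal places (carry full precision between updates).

0.130

After a stylometric feature='present': P(author N) = 0.55·0.3000 / (0.55·0.3000 + 0.7·0.7000) ≈ 0.2519
After a second stylistic marker='present': P(author N) = 0.1·0.2519 / (0.1·0.2519 + 0.25·0.7481) ≈ 0.1187
After a second stylistic marker='absent': P(author N) = 0.9·0.1187 / (0.9·0.1187 + 0.75·0.8813) ≈ 0.1391
After a stylometric feature='present': P(author N) = 0.55·0.1391 / (0.55·0.1391 + 0.7·0.8609) ≈ 0.1127
After a stylometric feature='present': P(author N) = 0.55·0.1127 / (0.55·0.1127 + 0.7·0.8873) ≈ 0.0907
After a stylometric feature='absent': P(author N) = 0.45·0.0907 / (0.45·0.0907 + 0.3·0.9093) ≈ 0.1302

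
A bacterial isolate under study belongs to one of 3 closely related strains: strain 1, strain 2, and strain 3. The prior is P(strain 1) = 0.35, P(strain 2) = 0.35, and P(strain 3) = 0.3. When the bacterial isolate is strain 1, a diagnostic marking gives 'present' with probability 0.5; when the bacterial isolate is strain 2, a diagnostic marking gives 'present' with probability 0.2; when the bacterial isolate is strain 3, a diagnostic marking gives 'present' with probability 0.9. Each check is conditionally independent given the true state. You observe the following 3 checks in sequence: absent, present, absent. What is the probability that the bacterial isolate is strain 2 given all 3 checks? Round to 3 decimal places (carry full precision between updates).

After 'absent': normaliser = 0.5·0.3500 + 0.8·0.3500 + 0.1·0.3000; P(strain 1) ≈ 0.3608, P(strain 2) ≈ 0.5773, P(strain 3) ≈ 0.0619
After 'present': normaliser = 0.5·0.3608 + 0.2·0.5773 + 0.9·0.0619; P(strain 1) ≈ 0.5132, P(strain 2) ≈ 0.3284, P(strain 3) ≈ 0.1584
After 'absent': normaliser = 0.5·0.5132 + 0.8·0.3284 + 0.1·0.1584; P(strain 1) ≈ 0.4795, P(strain 2) ≈ 0.4910, P(strain 3) ≈ 0.0296

0.491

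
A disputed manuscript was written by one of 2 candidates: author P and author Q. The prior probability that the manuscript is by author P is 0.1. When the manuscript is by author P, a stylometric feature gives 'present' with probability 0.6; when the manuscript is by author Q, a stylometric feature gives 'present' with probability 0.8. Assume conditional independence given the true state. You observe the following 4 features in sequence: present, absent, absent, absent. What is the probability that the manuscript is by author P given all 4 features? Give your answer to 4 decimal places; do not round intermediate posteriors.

Apply Bayes' rule sequentially, carrying P(author P) forward.
After 'present': P(author P) = 0.6·0.1000 / (0.6·0.1000 + 0.8·0.9000) ≈ 0.0769
After 'absent': P(author P) = 0.4·0.0769 / (0.4·0.0769 + 0.2·0.9231) ≈ 0.1429
After 'absent': P(author P) = 0.4·0.1429 / (0.4·0.1429 + 0.2·0.8571) ≈ 0.2500
After 'absent': P(author P) = 0.4·0.2500 / (0.4·0.2500 + 0.2·0.7500) ≈ 0.4000

0.4000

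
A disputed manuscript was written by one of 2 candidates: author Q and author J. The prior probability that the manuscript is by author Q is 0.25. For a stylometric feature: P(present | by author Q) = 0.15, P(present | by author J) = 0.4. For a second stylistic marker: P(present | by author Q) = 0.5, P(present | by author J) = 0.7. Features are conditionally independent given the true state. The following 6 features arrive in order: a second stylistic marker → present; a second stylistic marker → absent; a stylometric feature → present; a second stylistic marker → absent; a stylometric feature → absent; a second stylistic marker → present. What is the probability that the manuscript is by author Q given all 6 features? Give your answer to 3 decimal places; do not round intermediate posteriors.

0.201

After a second stylistic marker='present': P(author Q) = 0.5·0.2500 / (0.5·0.2500 + 0.7·0.7500) ≈ 0.1923
After a second stylistic marker='absent': P(author Q) = 0.5·0.1923 / (0.5·0.1923 + 0.3·0.8077) ≈ 0.2841
After a stylometric feature='present': P(author Q) = 0.15·0.2841 / (0.15·0.2841 + 0.4·0.7159) ≈ 0.1295
After a second stylistic marker='absent': P(author Q) = 0.5·0.1295 / (0.5·0.1295 + 0.3·0.8705) ≈ 0.1987
After a stylometric feature='absent': P(author Q) = 0.85·0.1987 / (0.85·0.1987 + 0.6·0.8013) ≈ 0.2600
After a second stylistic marker='present': P(author Q) = 0.5·0.2600 / (0.5·0.2600 + 0.7·0.7400) ≈ 0.2006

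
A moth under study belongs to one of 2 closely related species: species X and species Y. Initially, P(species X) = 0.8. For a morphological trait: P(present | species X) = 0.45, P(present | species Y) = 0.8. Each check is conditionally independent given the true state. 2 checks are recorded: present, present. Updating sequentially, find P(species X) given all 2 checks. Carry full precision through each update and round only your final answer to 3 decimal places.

After 'present': P(species X) = 0.45·0.8000 / (0.45·0.8000 + 0.8·0.2000) ≈ 0.6923
After 'present': P(species X) = 0.45·0.6923 / (0.45·0.6923 + 0.8·0.3077) ≈ 0.5586

0.559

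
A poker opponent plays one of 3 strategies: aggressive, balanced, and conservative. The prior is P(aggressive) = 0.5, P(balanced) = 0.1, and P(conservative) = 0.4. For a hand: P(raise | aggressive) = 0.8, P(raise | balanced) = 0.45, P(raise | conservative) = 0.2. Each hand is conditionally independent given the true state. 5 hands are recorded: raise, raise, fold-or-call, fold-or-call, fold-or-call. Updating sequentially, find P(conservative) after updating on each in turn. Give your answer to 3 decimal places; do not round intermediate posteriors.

After 'raise': normaliser = 0.8·0.5000 + 0.45·0.1000 + 0.2·0.4000; P(aggressive) ≈ 0.7619, P(balanced) ≈ 0.0857, P(conservative) ≈ 0.1524
After 'raise': normaliser = 0.8·0.7619 + 0.45·0.0857 + 0.2·0.1524; P(aggressive) ≈ 0.8982, P(balanced) ≈ 0.0568, P(conservative) ≈ 0.0449
After 'fold-or-call': normaliser = 0.2·0.8982 + 0.55·0.0568 + 0.8·0.0449; P(aggressive) ≈ 0.7278, P(balanced) ≈ 0.1267, P(conservative) ≈ 0.1456
After 'fold-or-call': normaliser = 0.2·0.7278 + 0.55·0.1267 + 0.8·0.1456; P(aggressive) ≈ 0.4389, P(balanced) ≈ 0.2100, P(conservative) ≈ 0.3511
After 'fold-or-call': normaliser = 0.2·0.4389 + 0.55·0.2100 + 0.8·0.3511; P(aggressive) ≈ 0.1813, P(balanced) ≈ 0.2386, P(conservative) ≈ 0.5801

0.580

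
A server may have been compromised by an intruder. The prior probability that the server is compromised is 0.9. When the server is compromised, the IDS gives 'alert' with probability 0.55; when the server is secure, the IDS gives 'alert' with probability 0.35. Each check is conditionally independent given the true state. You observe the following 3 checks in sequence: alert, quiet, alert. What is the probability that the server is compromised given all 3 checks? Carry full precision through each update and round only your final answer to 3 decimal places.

After 'alert': P(compromised) = 0.55·0.9000 / (0.55·0.9000 + 0.35·0.1000) ≈ 0.9340
After 'quiet': P(compromised) = 0.45·0.9340 / (0.45·0.9340 + 0.65·0.0660) ≈ 0.9073
After 'alert': P(compromised) = 0.55·0.9073 / (0.55·0.9073 + 0.35·0.0927) ≈ 0.9390

0.939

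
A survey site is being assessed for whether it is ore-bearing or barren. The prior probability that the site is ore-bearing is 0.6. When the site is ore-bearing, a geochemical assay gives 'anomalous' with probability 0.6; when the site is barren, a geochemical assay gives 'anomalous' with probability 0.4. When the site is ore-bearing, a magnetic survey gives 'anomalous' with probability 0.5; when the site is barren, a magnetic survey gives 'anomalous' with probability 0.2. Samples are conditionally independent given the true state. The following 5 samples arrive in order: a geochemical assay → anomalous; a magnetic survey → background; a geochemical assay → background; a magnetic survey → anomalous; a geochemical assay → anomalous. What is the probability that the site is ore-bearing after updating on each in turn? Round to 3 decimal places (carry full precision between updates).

After a geochemical assay='anomalous': P(ore) = 0.6·0.6000 / (0.6·0.6000 + 0.4·0.4000) ≈ 0.6923
After a magnetic survey='background': P(ore) = 0.5·0.6923 / (0.5·0.6923 + 0.8·0.3077) ≈ 0.5844
After a geochemical assay='background': P(ore) = 0.4·0.5844 / (0.4·0.5844 + 0.6·0.4156) ≈ 0.4839
After a magnetic survey='anomalous': P(ore) = 0.5·0.4839 / (0.5·0.4839 + 0.2·0.5161) ≈ 0.7009
After a geochemical assay='anomalous': P(ore) = 0.6·0.7009 / (0.6·0.7009 + 0.4·0.2991) ≈ 0.7785

0.779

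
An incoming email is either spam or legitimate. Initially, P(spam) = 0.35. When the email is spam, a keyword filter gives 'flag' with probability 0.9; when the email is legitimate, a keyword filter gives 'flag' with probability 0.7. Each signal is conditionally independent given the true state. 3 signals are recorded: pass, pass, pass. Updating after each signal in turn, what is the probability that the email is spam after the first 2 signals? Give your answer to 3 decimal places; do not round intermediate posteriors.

0.056

After 'pass': P(spam) = 0.1·0.3500 / (0.1·0.3500 + 0.3·0.6500) ≈ 0.1522
After 'pass': P(spam) = 0.1·0.1522 / (0.1·0.1522 + 0.3·0.8478) ≈ 0.0565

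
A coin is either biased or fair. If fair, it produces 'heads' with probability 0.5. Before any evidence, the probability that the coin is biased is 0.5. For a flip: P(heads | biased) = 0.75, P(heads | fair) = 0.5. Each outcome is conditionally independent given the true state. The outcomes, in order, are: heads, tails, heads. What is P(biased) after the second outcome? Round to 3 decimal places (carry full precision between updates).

0.429

After 'heads': P(biased) = 0.75·0.5000 / (0.75·0.5000 + 0.5·0.5000) ≈ 0.6000
After 'tails': P(biased) = 0.25·0.6000 / (0.25·0.6000 + 0.5·0.4000) ≈ 0.4286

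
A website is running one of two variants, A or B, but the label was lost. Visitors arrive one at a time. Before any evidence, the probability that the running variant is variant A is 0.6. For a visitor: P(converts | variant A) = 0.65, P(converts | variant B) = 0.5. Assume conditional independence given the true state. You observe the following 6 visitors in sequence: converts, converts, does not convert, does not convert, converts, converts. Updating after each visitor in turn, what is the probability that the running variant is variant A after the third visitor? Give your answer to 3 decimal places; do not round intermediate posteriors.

0.640

After 'converts': P(A) = 0.65·0.6000 / (0.65·0.6000 + 0.5·0.4000) ≈ 0.6610
After 'converts': P(A) = 0.65·0.6610 / (0.65·0.6610 + 0.5·0.3390) ≈ 0.7171
After 'does not convert': P(A) = 0.35·0.7171 / (0.35·0.7171 + 0.5·0.2829) ≈ 0.6396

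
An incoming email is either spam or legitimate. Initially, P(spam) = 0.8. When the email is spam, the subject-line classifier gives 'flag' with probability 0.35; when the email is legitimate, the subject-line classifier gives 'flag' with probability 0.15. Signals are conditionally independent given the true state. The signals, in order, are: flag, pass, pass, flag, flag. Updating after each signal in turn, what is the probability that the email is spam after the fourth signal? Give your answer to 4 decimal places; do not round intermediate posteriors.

0.9272

After 'flag': P(spam) = 0.35·0.8000 / (0.35·0.8000 + 0.15·0.2000) ≈ 0.9032
After 'pass': P(spam) = 0.65·0.9032 / (0.65·0.9032 + 0.85·0.0968) ≈ 0.8771
After 'pass': P(spam) = 0.65·0.8771 / (0.65·0.8771 + 0.85·0.1229) ≈ 0.8452
After 'flag': P(spam) = 0.35·0.8452 / (0.35·0.8452 + 0.15·0.1548) ≈ 0.9272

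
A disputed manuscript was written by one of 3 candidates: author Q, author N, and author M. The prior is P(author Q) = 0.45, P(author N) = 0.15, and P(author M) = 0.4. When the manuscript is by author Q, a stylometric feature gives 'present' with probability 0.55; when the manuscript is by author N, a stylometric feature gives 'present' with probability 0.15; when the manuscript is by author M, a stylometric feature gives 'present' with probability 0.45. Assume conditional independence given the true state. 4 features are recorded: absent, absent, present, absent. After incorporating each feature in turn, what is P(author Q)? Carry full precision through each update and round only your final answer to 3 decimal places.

0.340

After 'absent': normaliser = 0.45·0.4500 + 0.85·0.1500 + 0.55·0.4000; P(author Q) ≈ 0.3682, P(author N) ≈ 0.2318, P(author M) ≈ 0.4000
After 'absent': normaliser = 0.45·0.3682 + 0.85·0.2318 + 0.55·0.4000; P(author Q) ≈ 0.2843, P(author N) ≈ 0.3381, P(author M) ≈ 0.3775
After 'present': normaliser = 0.55·0.2843 + 0.15·0.3381 + 0.45·0.3775; P(author Q) ≈ 0.4148, P(author N) ≈ 0.1345, P(author M) ≈ 0.4507
After 'absent': normaliser = 0.45·0.4148 + 0.85·0.1345 + 0.55·0.4507; P(author Q) ≈ 0.3401, P(author N) ≈ 0.2084, P(author M) ≈ 0.4516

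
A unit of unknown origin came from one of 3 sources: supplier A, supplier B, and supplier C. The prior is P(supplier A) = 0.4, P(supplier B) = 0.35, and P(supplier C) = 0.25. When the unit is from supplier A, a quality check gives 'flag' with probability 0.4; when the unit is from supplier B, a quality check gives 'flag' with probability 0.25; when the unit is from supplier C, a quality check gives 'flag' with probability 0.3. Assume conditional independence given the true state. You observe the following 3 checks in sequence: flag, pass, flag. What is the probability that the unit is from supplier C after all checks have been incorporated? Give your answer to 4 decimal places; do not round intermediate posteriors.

After 'flag': normaliser = 0.4·0.4000 + 0.25·0.3500 + 0.3·0.2500; P(supplier A) ≈ 0.4961, P(supplier B) ≈ 0.2713, P(supplier C) ≈ 0.2326
After 'pass': normaliser = 0.6·0.4961 + 0.75·0.2713 + 0.7·0.2326; P(supplier A) ≈ 0.4483, P(supplier B) ≈ 0.3065, P(supplier C) ≈ 0.2452
After 'flag': normaliser = 0.4·0.4483 + 0.25·0.3065 + 0.3·0.2452; P(supplier A) ≈ 0.5442, P(supplier B) ≈ 0.2325, P(supplier C) ≈ 0.2232

0.2232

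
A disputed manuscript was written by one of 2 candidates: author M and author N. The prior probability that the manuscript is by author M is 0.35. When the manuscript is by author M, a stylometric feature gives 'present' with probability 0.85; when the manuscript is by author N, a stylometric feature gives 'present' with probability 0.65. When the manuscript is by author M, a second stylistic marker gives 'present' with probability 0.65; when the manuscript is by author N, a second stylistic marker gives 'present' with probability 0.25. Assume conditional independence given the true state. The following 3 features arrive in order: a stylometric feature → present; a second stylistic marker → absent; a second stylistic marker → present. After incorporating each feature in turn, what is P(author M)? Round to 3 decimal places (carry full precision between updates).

After a stylometric feature='present': P(author M) = 0.85·0.3500 / (0.85·0.3500 + 0.65·0.6500) ≈ 0.4132
After a second stylistic marker='absent': P(author M) = 0.35·0.4132 / (0.35·0.4132 + 0.75·0.5868) ≈ 0.2473
After a second stylistic marker='present': P(author M) = 0.65·0.2473 / (0.65·0.2473 + 0.25·0.7527) ≈ 0.4607

0.461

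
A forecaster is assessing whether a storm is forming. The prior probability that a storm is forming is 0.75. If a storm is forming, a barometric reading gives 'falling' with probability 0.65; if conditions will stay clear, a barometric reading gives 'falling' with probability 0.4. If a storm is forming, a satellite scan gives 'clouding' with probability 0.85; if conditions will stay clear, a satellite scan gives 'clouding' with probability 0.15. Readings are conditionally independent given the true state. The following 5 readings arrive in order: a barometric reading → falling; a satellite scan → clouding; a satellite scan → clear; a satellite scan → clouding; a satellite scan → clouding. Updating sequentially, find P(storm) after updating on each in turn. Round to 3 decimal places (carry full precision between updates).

After a barometric reading='falling': P(storm) = 0.65·0.7500 / (0.65·0.7500 + 0.4·0.2500) ≈ 0.8298
After a satellite scan='clouding': P(storm) = 0.85·0.8298 / (0.85·0.8298 + 0.15·0.1702) ≈ 0.9651
After a satellite scan='clear': P(storm) = 0.15·0.9651 / (0.15·0.9651 + 0.85·0.0349) ≈ 0.8298
After a satellite scan='clouding': P(storm) = 0.85·0.8298 / (0.85·0.8298 + 0.15·0.1702) ≈ 0.9651
After a satellite scan='clouding': P(storm) = 0.85·0.9651 / (0.85·0.9651 + 0.15·0.0349) ≈ 0.9937

0.994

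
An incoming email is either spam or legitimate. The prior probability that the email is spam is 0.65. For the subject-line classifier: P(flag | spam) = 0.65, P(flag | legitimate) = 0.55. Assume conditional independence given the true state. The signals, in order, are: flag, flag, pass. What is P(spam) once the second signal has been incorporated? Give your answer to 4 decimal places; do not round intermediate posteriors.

0.7217

After 'flag': P(spam) = 0.65·0.6500 / (0.65·0.6500 + 0.55·0.3500) ≈ 0.6870
After 'flag': P(spam) = 0.65·0.6870 / (0.65·0.6870 + 0.55·0.3130) ≈ 0.7217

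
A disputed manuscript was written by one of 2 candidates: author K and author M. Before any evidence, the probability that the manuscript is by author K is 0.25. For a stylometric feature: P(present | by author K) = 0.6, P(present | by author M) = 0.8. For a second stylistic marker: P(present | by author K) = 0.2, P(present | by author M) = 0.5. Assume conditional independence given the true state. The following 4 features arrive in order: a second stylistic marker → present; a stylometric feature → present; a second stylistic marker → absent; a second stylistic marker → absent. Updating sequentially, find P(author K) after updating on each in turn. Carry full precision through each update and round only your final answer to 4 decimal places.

Each posterior becomes the prior for the next update.
After a second stylistic marker='present': P(author K) = 0.2·0.2500 / (0.2·0.2500 + 0.5·0.7500) ≈ 0.1176
After a stylometric feature='present': P(author K) = 0.6·0.1176 / (0.6·0.1176 + 0.8·0.8824) ≈ 0.0909
After a second stylistic marker='absent': P(author K) = 0.8·0.0909 / (0.8·0.0909 + 0.5·0.9091) ≈ 0.1379
After a second stylistic marker='absent': P(author K) = 0.8·0.1379 / (0.8·0.1379 + 0.5·0.8621) ≈ 0.2038

0.2038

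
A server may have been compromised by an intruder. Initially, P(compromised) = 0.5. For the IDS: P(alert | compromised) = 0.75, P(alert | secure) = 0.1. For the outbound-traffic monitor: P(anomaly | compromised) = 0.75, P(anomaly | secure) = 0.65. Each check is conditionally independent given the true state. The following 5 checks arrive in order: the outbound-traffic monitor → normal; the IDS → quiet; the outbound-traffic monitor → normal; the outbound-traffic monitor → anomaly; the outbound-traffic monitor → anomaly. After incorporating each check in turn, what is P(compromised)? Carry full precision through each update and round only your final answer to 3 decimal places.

After the outbound-traffic monitor='normal': P(compromised) = 0.25·0.5000 / (0.25·0.5000 + 0.35·0.5000) ≈ 0.4167
After the IDS='quiet': P(compromised) = 0.25·0.4167 / (0.25·0.4167 + 0.9·0.5833) ≈ 0.1656
After the outbound-traffic monitor='normal': P(compromised) = 0.25·0.1656 / (0.25·0.1656 + 0.35·0.8344) ≈ 0.1241
After the outbound-traffic monitor='anomaly': P(compromised) = 0.75·0.1241 / (0.75·0.1241 + 0.65·0.8759) ≈ 0.1405
After the outbound-traffic monitor='anomaly': P(compromised) = 0.75·0.1405 / (0.75·0.1405 + 0.65·0.8595) ≈ 0.1587

0.159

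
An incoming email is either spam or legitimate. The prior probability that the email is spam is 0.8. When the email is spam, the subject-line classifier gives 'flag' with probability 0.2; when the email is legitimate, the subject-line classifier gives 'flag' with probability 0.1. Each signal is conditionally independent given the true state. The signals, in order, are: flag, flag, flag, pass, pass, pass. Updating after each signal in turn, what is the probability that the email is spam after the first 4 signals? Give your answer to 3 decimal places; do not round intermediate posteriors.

After 'flag': P(spam) = 0.2·0.8000 / (0.2·0.8000 + 0.1·0.2000) ≈ 0.8889
After 'flag': P(spam) = 0.2·0.8889 / (0.2·0.8889 + 0.1·0.1111) ≈ 0.9412
After 'flag': P(spam) = 0.2·0.9412 / (0.2·0.9412 + 0.1·0.0588) ≈ 0.9697
After 'pass': P(spam) = 0.8·0.9697 / (0.8·0.9697 + 0.9·0.0303) ≈ 0.9660

0.966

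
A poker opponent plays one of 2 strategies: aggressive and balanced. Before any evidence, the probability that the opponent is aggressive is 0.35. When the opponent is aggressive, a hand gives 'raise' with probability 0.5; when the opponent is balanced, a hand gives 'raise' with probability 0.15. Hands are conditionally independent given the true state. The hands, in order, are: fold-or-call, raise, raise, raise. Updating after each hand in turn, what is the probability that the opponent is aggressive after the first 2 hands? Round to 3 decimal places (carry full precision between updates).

0.514

After 'fold-or-call': P(aggressive) = 0.5·0.3500 / (0.5·0.3500 + 0.85·0.6500) ≈ 0.2405
After 'raise': P(aggressive) = 0.5·0.2405 / (0.5·0.2405 + 0.15·0.7595) ≈ 0.5136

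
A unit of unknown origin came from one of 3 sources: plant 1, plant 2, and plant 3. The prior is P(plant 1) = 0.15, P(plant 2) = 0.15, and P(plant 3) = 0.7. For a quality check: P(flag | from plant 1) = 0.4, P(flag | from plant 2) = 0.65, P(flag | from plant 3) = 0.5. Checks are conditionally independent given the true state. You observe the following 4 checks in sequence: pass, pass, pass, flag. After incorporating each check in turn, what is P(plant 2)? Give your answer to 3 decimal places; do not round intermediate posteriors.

0.069

After 'pass': normaliser = 0.6·0.1500 + 0.35·0.1500 + 0.5·0.7000; P(plant 1) ≈ 0.1827, P(plant 2) ≈ 0.1066, P(plant 3) ≈ 0.7107
After 'pass': normaliser = 0.6·0.1827 + 0.35·0.1066 + 0.5·0.7107; P(plant 1) ≈ 0.2183, P(plant 2) ≈ 0.0743, P(plant 3) ≈ 0.7074
After 'pass': normaliser = 0.6·0.2183 + 0.35·0.0743 + 0.5·0.7074; P(plant 1) ≈ 0.2565, P(plant 2) ≈ 0.0509, P(plant 3) ≈ 0.6926
After 'flag': normaliser = 0.4·0.2565 + 0.65·0.0509 + 0.5·0.6926; P(plant 1) ≈ 0.2128, P(plant 2) ≈ 0.0687, P(plant 3) ≈ 0.7185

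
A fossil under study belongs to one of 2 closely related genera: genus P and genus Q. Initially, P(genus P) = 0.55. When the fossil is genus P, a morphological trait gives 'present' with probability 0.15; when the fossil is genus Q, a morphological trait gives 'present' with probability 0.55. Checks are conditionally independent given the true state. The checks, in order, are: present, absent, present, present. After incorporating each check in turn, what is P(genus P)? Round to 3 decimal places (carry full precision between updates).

Apply Bayes' rule sequentially, carrying P(genus P) forward.
After 'present': P(genus P) = 0.15·0.5500 / (0.15·0.5500 + 0.55·0.4500) ≈ 0.2500
After 'absent': P(genus P) = 0.85·0.2500 / (0.85·0.2500 + 0.45·0.7500) ≈ 0.3864
After 'present': P(genus P) = 0.15·0.3864 / (0.15·0.3864 + 0.55·0.6136) ≈ 0.1466
After 'present': P(genus P) = 0.15·0.1466 / (0.15·0.1466 + 0.55·0.8534) ≈ 0.0447

0.045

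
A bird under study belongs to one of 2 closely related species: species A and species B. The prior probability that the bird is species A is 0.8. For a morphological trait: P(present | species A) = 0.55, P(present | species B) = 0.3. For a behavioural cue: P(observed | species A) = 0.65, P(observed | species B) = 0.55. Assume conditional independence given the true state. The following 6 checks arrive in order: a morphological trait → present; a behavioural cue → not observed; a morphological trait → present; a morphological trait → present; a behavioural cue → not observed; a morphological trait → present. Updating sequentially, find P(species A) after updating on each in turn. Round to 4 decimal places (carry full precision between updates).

Apply Bayes' rule sequentially, carrying P(species A) forward.
After a morphological trait='present': P(species A) = 0.55·0.8000 / (0.55·0.8000 + 0.3·0.2000) ≈ 0.8800
After a behavioural cue='not observed': P(species A) = 0.35·0.8800 / (0.35·0.8800 + 0.45·0.1200) ≈ 0.8508
After a morphological trait='present': P(species A) = 0.55·0.8508 / (0.55·0.8508 + 0.3·0.1492) ≈ 0.9127
After a morphological trait='present': P(species A) = 0.55·0.9127 / (0.55·0.9127 + 0.3·0.0873) ≈ 0.9504
After a behavioural cue='not observed': P(species A) = 0.35·0.9504 / (0.35·0.9504 + 0.45·0.0496) ≈ 0.9371
After a morphological trait='present': P(species A) = 0.55·0.9371 / (0.55·0.9371 + 0.3·0.0629) ≈ 0.9647

0.9647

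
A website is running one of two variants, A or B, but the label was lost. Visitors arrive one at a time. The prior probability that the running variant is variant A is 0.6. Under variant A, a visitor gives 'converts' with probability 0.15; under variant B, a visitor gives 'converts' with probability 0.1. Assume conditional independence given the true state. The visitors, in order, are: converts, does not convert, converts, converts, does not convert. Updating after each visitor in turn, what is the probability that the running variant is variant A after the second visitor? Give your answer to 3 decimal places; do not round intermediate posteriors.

0.680

Each posterior becomes the prior for the next update.
After 'converts': P(A) = 0.15·0.6000 / (0.15·0.6000 + 0.1·0.4000) ≈ 0.6923
After 'does not convert': P(A) = 0.85·0.6923 / (0.85·0.6923 + 0.9·0.3077) ≈ 0.6800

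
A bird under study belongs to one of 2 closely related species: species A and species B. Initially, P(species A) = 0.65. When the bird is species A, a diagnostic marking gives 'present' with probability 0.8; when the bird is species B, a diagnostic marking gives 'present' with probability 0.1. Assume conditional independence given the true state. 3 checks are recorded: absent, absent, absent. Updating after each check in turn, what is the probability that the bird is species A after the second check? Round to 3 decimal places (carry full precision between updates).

0.084

After 'absent': P(species A) = 0.2·0.6500 / (0.2·0.6500 + 0.9·0.3500) ≈ 0.2921
After 'absent': P(species A) = 0.2·0.2921 / (0.2·0.2921 + 0.9·0.7079) ≈ 0.0840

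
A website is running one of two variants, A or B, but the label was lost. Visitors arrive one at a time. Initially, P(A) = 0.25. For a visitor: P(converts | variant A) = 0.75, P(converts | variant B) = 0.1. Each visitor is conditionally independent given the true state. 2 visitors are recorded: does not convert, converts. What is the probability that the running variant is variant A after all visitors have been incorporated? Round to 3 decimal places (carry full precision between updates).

Each posterior becomes the prior for the next update.
After 'does not convert': P(A) = 0.25·0.2500 / (0.25·0.2500 + 0.9·0.7500) ≈ 0.0847
After 'converts': P(A) = 0.75·0.0847 / (0.75·0.0847 + 0.1·0.9153) ≈ 0.4098

0.410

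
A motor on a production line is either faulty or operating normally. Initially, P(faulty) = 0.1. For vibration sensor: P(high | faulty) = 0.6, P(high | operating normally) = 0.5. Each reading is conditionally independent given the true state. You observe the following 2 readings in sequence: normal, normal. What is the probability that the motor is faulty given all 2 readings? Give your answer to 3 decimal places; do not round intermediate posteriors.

0.066

After 'normal': P(faulty) = 0.4·0.1000 / (0.4·0.1000 + 0.5·0.9000) ≈ 0.0816
After 'normal': P(faulty) = 0.4·0.0816 / (0.4·0.0816 + 0.5·0.9184) ≈ 0.0664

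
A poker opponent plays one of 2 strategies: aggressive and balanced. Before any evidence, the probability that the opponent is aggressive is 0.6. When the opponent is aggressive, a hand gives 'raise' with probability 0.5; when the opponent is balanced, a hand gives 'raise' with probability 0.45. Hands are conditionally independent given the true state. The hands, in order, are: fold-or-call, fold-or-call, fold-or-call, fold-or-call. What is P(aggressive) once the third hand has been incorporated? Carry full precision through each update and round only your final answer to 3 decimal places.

After 'fold-or-call': P(aggressive) = 0.5·0.6000 / (0.5·0.6000 + 0.55·0.4000) ≈ 0.5769
After 'fold-or-call': P(aggressive) = 0.5·0.5769 / (0.5·0.5769 + 0.55·0.4231) ≈ 0.5535
After 'fold-or-call': P(aggressive) = 0.5·0.5535 / (0.5·0.5535 + 0.55·0.4465) ≈ 0.5298

0.530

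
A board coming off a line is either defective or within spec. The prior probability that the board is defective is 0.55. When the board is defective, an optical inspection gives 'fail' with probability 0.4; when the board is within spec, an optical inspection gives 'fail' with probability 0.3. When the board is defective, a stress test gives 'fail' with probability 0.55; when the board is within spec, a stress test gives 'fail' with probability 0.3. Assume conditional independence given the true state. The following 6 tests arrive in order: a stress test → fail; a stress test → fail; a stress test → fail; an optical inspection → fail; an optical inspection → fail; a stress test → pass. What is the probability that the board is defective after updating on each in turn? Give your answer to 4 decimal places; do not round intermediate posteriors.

After a stress test='fail': P(defective) = 0.55·0.5500 / (0.55·0.5500 + 0.3·0.4500) ≈ 0.6914
After a stress test='fail': P(defective) = 0.55·0.6914 / (0.55·0.6914 + 0.3·0.3086) ≈ 0.8042
After a stress test='fail': P(defective) = 0.55·0.8042 / (0.55·0.8042 + 0.3·0.1958) ≈ 0.8828
After an optical inspection='fail': P(defective) = 0.4·0.8828 / (0.4·0.8828 + 0.3·0.1172) ≈ 0.9094
After an optical inspection='fail': P(defective) = 0.4·0.9094 / (0.4·0.9094 + 0.3·0.0906) ≈ 0.9305
After a stress test='pass': P(defective) = 0.45·0.9305 / (0.45·0.9305 + 0.7·0.0695) ≈ 0.8959

0.8959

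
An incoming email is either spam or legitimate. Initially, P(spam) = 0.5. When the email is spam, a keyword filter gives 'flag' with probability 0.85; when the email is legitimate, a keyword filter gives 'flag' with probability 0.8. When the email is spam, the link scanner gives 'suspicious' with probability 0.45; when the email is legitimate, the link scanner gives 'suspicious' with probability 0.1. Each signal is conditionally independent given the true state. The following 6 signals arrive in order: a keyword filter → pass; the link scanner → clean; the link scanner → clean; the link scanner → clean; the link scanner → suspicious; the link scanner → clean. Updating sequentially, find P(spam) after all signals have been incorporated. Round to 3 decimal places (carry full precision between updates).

Each posterior becomes the prior for the next update.
After a keyword filter='pass': P(spam) = 0.15·0.5000 / (0.15·0.5000 + 0.2·0.5000) ≈ 0.4286
After the link scanner='clean': P(spam) = 0.55·0.4286 / (0.55·0.4286 + 0.9·0.5714) ≈ 0.3143
After the link scanner='clean': P(spam) = 0.55·0.3143 / (0.55·0.3143 + 0.9·0.6857) ≈ 0.2188
After the link scanner='clean': P(spam) = 0.55·0.2188 / (0.55·0.2188 + 0.9·0.7812) ≈ 0.1462
After the link scanner='suspicious': P(spam) = 0.45·0.1462 / (0.45·0.1462 + 0.1·0.8538) ≈ 0.4351
After the link scanner='clean': P(spam) = 0.55·0.4351 / (0.55·0.4351 + 0.9·0.5649) ≈ 0.3201

0.320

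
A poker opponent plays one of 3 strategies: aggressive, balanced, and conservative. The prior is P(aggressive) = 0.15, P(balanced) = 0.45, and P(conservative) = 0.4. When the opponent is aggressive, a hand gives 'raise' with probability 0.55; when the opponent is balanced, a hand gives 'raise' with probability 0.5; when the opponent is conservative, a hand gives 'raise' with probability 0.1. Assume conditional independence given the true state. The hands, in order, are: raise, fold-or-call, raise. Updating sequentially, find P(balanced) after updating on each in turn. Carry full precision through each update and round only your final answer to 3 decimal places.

0.701

Each posterior becomes the prior for the next update.
After 'raise': normaliser = 0.55·0.1500 + 0.5·0.4500 + 0.1·0.4000; P(aggressive) ≈ 0.2374, P(balanced) ≈ 0.6475, P(conservative) ≈ 0.1151
After 'fold-or-call': normaliser = 0.45·0.2374 + 0.5·0.6475 + 0.9·0.1151; P(aggressive) ≈ 0.2000, P(balanced) ≈ 0.6061, P(conservative) ≈ 0.1939
After 'raise': normaliser = 0.55·0.2000 + 0.5·0.6061 + 0.1·0.1939; P(aggressive) ≈ 0.2544, P(balanced) ≈ 0.7008, P(conservative) ≈ 0.0448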